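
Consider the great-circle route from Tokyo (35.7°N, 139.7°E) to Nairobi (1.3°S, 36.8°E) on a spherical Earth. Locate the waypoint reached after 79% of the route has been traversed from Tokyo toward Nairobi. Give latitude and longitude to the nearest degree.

≈ (11°N, 54°E)

Write both endpoints as unit vectors p₁, p₂ with components (cos φ cos λ, cos φ sin λ, sin φ).
The central angle between the endpoints is δ = arccos(p₁·p₂) ≈ 1.767 rad (101.2°).
Interpolate at f = 0.79 with slerp weights a = sin((1−f)δ)/sin δ ≈ 0.370, b = sin(fδ)/sin δ ≈ 1.004.
p = a·p₁ + b·p₂ ≈ (0.575, 0.795, 0.193); φ = arcsin(p_z) ≈ 11.12°, λ = atan2(p_y, p_x) ≈ 54.15°.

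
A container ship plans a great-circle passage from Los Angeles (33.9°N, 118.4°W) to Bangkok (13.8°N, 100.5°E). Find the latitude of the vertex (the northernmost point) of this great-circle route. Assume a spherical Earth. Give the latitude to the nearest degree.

≈ 54°N

The great circle lies in the plane with unit normal n̂ = (p₁ × p₂)/|p₁ × p₂|.
Here n̂_z ≈ -0.582; the vertex latitude is φ_max = arccos|n̂_z| ≈ 54.4°.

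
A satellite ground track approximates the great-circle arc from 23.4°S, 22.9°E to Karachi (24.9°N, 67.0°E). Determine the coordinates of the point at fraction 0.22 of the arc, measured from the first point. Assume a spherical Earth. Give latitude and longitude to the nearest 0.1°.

≈ 13.0°S, 33.0°E

Write both endpoints as unit vectors p₁, p₂ with components (cos φ cos λ, cos φ sin λ, sin φ).
The central angle between the endpoints is δ = arccos(p₁·p₂) ≈ 1.126 rad (64.5°).
Interpolate at f = 0.22 with slerp weights a = sin((1−f)δ)/sin δ ≈ 0.853, b = sin(fδ)/sin δ ≈ 0.272.
p = a·p₁ + b·p₂ ≈ (0.817, 0.531, -0.224); φ = arcsin(p_z) ≈ -12.96°, λ = atan2(p_y, p_x) ≈ 33.03°.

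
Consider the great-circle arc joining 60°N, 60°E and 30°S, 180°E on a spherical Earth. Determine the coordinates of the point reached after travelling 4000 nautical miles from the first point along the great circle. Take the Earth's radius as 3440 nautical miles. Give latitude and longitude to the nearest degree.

≈ 25°N, 146°E

Convert each endpoint to a unit vector on the sphere (x = cos φ cos λ, y = cos φ sin λ, z = sin φ).
The central angle between the endpoints is δ = arccos(p₁·p₂) ≈ 2.278 rad (130.5°). The total great-circle distance is δ·R ≈ 2.278 × 3440 ≈ 7835 nmi, so the target fraction is f = 4000/7835 ≈ 0.511.
Interpolate at f ≈ 0.511 with slerp weights a = sin((1−f)δ)/sin δ ≈ 1.181, b = sin(fδ)/sin δ ≈ 1.207.
p = a·p₁ + b·p₂ ≈ (-0.750, 0.511, 0.419); φ = arcsin(p_z) ≈ 24.78°, λ = atan2(p_y, p_x) ≈ 145.72°.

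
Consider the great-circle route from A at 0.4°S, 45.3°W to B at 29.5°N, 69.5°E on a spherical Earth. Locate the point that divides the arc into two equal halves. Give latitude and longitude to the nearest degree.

Convert each endpoint to a unit vector on the sphere (x = cos φ cos λ, y = cos φ sin λ, z = sin φ).
The central angle between the endpoints is δ = arccos(p₁·p₂) ≈ 1.948 rad (111.6°).
Interpolate at f = 1/2 with slerp weights a = sin((1−f)δ)/sin δ ≈ 0.890, b = sin(fδ)/sin δ ≈ 0.890.
p = a·p₁ + b·p₂ ≈ (0.897, 0.093, 0.432); φ = arcsin(p_z) ≈ 25.59°, λ = atan2(p_y, p_x) ≈ 5.92°.

≈ 26°N, 6°E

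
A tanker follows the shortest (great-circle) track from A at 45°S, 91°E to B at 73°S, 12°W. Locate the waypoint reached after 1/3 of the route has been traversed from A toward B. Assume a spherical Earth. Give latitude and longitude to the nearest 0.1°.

≈ 60.3°S, 78.5°E

Write both endpoints as unit vectors p₁, p₂ with components (cos φ cos λ, cos φ sin λ, sin φ).
The central angle between the endpoints is δ = arccos(p₁·p₂) ≈ 0.890 rad (51.0°).
Interpolate at f = 1/3 with slerp weights a = sin((1−f)δ)/sin δ ≈ 0.719, b = sin(fδ)/sin δ ≈ 0.376.
p = a·p₁ + b·p₂ ≈ (0.099, 0.486, -0.868); φ = arcsin(p_z) ≈ -60.28°, λ = atan2(p_y, p_x) ≈ 78.52°.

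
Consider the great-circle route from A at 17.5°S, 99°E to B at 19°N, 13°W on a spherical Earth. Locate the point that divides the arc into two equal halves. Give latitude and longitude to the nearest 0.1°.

The haversine formula gives a central angle δ ≈ 2.022 rad (115.8°) between the endpoints.
Interpolate at f = 1/2 with slerp weights a = sin((1−f)δ)/sin δ ≈ 0.941, b = sin(fδ)/sin δ ≈ 0.941.
p = a·p₁ + b·p₂ ≈ (0.727, 0.686, 0.023); φ = arcsin(p_z) ≈ 1.34°, λ = atan2(p_y, p_x) ≈ 43.37°.

≈ 1.3°N, 43.4°E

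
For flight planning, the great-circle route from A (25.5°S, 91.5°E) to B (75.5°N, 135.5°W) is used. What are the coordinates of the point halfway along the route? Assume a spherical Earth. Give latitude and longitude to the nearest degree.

The haversine formula gives a central angle δ ≈ 2.178 rad (124.8°) between the endpoints.
Interpolate at f = 1/2 with slerp weights a = sin((1−f)δ)/sin δ ≈ 1.079, b = sin(fδ)/sin δ ≈ 1.079.
p = a·p₁ + b·p₂ ≈ (-0.218, 0.785, 0.580); φ = arcsin(p_z) ≈ 35.48°, λ = atan2(p_y, p_x) ≈ 105.55°.

≈ (35°N, 106°E)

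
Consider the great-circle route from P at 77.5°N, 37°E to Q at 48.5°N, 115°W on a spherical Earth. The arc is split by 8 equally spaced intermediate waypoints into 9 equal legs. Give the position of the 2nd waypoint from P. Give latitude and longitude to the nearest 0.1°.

Convert each endpoint to a unit vector on the sphere (x = cos φ cos λ, y = cos φ sin λ, z = sin φ).
The central angle between the endpoints is δ = arccos(p₁·p₂) ≈ 0.922 rad (52.8°).
Interpolate at f = 2/9 with slerp weights a = sin((1−f)δ)/sin δ ≈ 0.825, b = sin(fδ)/sin δ ≈ 0.255.
p = a·p₁ + b·p₂ ≈ (0.071, -0.046, 0.996); φ = arcsin(p_z) ≈ 85.15°, λ = atan2(p_y, p_x) ≈ -32.85°.

≈ 85.1°N, 32.9°W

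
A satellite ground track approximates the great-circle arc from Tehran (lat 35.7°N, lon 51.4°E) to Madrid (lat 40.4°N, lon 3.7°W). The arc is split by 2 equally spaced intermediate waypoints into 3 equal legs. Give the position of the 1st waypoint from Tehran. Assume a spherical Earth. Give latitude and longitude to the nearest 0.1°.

≈ lat 40.2°N, lon 34.1°E

Convert each endpoint to a unit vector on the sphere (x = cos φ cos λ, y = cos φ sin λ, z = sin φ).
The central angle between the endpoints is δ = arccos(p₁·p₂) ≈ 0.749 rad (42.9°).
Interpolate at f = 1/3 with slerp weights a = sin((1−f)δ)/sin δ ≈ 0.703, b = sin(fδ)/sin δ ≈ 0.363.
p = a·p₁ + b·p₂ ≈ (0.632, 0.429, 0.646); φ = arcsin(p_z) ≈ 40.21°, λ = atan2(p_y, p_x) ≈ 34.13°.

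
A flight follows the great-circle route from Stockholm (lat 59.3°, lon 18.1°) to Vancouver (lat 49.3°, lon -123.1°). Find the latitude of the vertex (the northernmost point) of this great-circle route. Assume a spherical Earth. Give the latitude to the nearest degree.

The great circle lies in the plane with unit normal n̂ = (p₁ × p₂)/|p₁ × p₂|.
Here n̂_z ≈ -0.227; the vertex latitude is φ_max = arccos|n̂_z| ≈ 76.9°.

≈ 77°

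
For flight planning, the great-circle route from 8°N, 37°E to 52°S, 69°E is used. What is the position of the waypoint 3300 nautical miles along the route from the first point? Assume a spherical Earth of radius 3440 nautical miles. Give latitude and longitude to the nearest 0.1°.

≈ 42.6°S, 60.4°E

Write both endpoints as unit vectors p₁, p₂ with components (cos φ cos λ, cos φ sin λ, sin φ).
The central angle between the endpoints is δ = arccos(p₁·p₂) ≈ 1.151 rad (66.0°). The total great-circle distance is δ·R ≈ 1.151 × 3440 ≈ 3960 nmi, so the target fraction is f = 3300/3960 ≈ 0.833.
Interpolate at f ≈ 0.833 with slerp weights a = sin((1−f)δ)/sin δ ≈ 0.209, b = sin(fδ)/sin δ ≈ 0.897.
p = a·p₁ + b·p₂ ≈ (0.363, 0.640, -0.677); φ = arcsin(p_z) ≈ -42.64°, λ = atan2(p_y, p_x) ≈ 60.43°.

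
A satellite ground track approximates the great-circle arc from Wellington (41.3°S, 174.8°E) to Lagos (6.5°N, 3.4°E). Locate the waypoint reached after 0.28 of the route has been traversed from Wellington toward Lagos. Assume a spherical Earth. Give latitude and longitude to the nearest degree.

From cos δ = sin φ₁ sin φ₂ + cos φ₁ cos φ₂ cos Δλ, the central angle is δ ≈ 2.520 rad (144.4°).
Interpolate at f = 0.28 with slerp weights a = sin((1−f)δ)/sin δ ≈ 1.666, b = sin(fδ)/sin δ ≈ 1.113.
p = a·p₁ + b·p₂ ≈ (-0.142, 0.179, -0.973); φ = arcsin(p_z) ≈ -76.77°, λ = atan2(p_y, p_x) ≈ 128.52°.

≈ 77°S, 129°E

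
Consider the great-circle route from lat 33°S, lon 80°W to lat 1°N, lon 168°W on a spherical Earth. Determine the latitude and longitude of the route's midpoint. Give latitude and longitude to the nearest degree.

Write both endpoints as unit vectors p₁, p₂ with components (cos φ cos λ, cos φ sin λ, sin φ).
The central angle between the endpoints is δ = arccos(p₁·p₂) ≈ 1.551 rad (88.9°).
Interpolate at f = 1/2 with slerp weights a = sin((1−f)δ)/sin δ ≈ 0.700, b = sin(fδ)/sin δ ≈ 0.700.
p = a·p₁ + b·p₂ ≈ (-0.583, -0.724, -0.369); φ = arcsin(p_z) ≈ -21.66°, λ = atan2(p_y, p_x) ≈ -128.84°.

≈ lat 22°S, lon 129°W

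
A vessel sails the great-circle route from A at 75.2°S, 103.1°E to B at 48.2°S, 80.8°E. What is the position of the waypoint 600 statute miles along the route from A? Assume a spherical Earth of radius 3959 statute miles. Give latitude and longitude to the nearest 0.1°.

≈ 67.4°S, 91.1°E

Convert each endpoint to a unit vector on the sphere (x = cos φ cos λ, y = cos φ sin λ, z = sin φ).
The central angle between the endpoints is δ = arccos(p₁·p₂) ≈ 0.499 rad (28.6°). The total great-circle distance is δ·R ≈ 0.499 × 3959 ≈ 1974 mi, so the target fraction is f = 600/1974 ≈ 0.304.
Interpolate at f ≈ 0.304 with slerp weights a = sin((1−f)δ)/sin δ ≈ 0.711, b = sin(fδ)/sin δ ≈ 0.316.
p = a·p₁ + b·p₂ ≈ (-0.008, 0.385, -0.923); φ = arcsin(p_z) ≈ -67.37°, λ = atan2(p_y, p_x) ≈ 91.12°.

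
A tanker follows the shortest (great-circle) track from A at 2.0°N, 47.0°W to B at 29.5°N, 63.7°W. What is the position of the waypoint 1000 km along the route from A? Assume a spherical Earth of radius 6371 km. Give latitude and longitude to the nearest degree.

Write both endpoints as unit vectors p₁, p₂ with components (cos φ cos λ, cos φ sin λ, sin φ).
The central angle between the endpoints is δ = arccos(p₁·p₂) ≈ 0.554 rad (31.8°). The total great-circle distance is δ·R ≈ 0.554 × 6371 ≈ 3531 km, so the target fraction is f = 1000/3531 ≈ 0.283.
Interpolate at f ≈ 0.283 with slerp weights a = sin((1−f)δ)/sin δ ≈ 0.735, b = sin(fδ)/sin δ ≈ 0.297.
p = a·p₁ + b·p₂ ≈ (0.616, -0.769, 0.172); φ = arcsin(p_z) ≈ 9.90°, λ = atan2(p_y, p_x) ≈ -51.32°.

≈ 10°N, 51°W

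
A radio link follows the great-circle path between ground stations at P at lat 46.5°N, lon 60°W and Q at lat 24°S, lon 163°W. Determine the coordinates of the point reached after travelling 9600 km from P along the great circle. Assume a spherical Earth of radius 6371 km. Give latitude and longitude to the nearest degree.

Convert each endpoint to a unit vector on the sphere (x = cos φ cos λ, y = cos φ sin λ, z = sin φ).
The central angle between the endpoints is δ = arccos(p₁·p₂) ≈ 2.022 rad (115.9°). The total great-circle distance is δ·R ≈ 2.022 × 6371 ≈ 12885 km, so the target fraction is f = 9600/12885 ≈ 0.745.
Interpolate at f ≈ 0.745 with slerp weights a = sin((1−f)δ)/sin δ ≈ 0.548, b = sin(fδ)/sin δ ≈ 1.109.
p = a·p₁ + b·p₂ ≈ (-0.780, -0.623, -0.054); φ = arcsin(p_z) ≈ -3.07°, λ = atan2(p_y, p_x) ≈ -141.40°.

≈ lat 3°S, lon 141°W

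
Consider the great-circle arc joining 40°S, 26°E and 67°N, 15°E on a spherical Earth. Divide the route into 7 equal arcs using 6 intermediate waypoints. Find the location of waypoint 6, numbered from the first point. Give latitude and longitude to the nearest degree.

≈ 52°N, 19°E

Convert each endpoint to a unit vector on the sphere (x = cos φ cos λ, y = cos φ sin λ, z = sin φ).
The central angle between the endpoints is δ = arccos(p₁·p₂) ≈ 1.873 rad (107.3°).
Interpolate at f = 6/7 with slerp weights a = sin((1−f)δ)/sin δ ≈ 0.277, b = sin(fδ)/sin δ ≈ 1.047.
p = a·p₁ + b·p₂ ≈ (0.586, 0.199, 0.786); φ = arcsin(p_z) ≈ 51.78°, λ = atan2(p_y, p_x) ≈ 18.75°.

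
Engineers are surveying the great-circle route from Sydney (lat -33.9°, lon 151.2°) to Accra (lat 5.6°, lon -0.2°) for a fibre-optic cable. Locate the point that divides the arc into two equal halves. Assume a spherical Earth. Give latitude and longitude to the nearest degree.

≈ lat -44°, lon 56°

From cos δ = sin φ₁ sin φ₂ + cos φ₁ cos φ₂ cos Δλ, the central angle is δ ≈ 2.465 rad (141.2°).
Interpolate at f = 1/2 with slerp weights a = sin((1−f)δ)/sin δ ≈ 1.506, b = sin(fδ)/sin δ ≈ 1.506.
p = a·p₁ + b·p₂ ≈ (0.404, 0.597, -0.693); φ = arcsin(p_z) ≈ -43.89°, λ = atan2(p_y, p_x) ≈ 55.95°.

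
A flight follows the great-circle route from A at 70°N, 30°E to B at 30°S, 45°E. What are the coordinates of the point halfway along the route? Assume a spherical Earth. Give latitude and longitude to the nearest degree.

≈ 20°N, 41°E

The haversine formula gives a central angle δ ≈ 1.756 rad (100.6°) between the endpoints.
Interpolate at f = 1/2 with slerp weights a = sin((1−f)δ)/sin δ ≈ 0.783, b = sin(fδ)/sin δ ≈ 0.783.
p = a·p₁ + b·p₂ ≈ (0.711, 0.613, 0.344); φ = arcsin(p_z) ≈ 20.13°, λ = atan2(p_y, p_x) ≈ 40.77°.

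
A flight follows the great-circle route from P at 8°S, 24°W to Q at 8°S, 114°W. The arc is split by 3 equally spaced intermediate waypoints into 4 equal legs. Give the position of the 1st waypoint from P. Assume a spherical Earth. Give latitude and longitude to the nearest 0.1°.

Write both endpoints as unit vectors p₁, p₂ with components (cos φ cos λ, cos φ sin λ, sin φ).
The central angle between the endpoints is δ = arccos(p₁·p₂) ≈ 1.551 rad (88.9°).
Interpolate at f = 1/4 with slerp weights a = sin((1−f)δ)/sin δ ≈ 0.918, b = sin(fδ)/sin δ ≈ 0.378.
p = a·p₁ + b·p₂ ≈ (0.678, -0.712, -0.180); φ = arcsin(p_z) ≈ -10.40°, λ = atan2(p_y, p_x) ≈ -46.39°.

≈ 10.4°S, 46.4°W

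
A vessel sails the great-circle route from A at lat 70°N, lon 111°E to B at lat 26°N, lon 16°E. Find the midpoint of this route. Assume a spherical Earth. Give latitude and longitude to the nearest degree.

≈ lat 56°N, lon 37°E

Convert each endpoint to a unit vector on the sphere (x = cos φ cos λ, y = cos φ sin λ, z = sin φ).
The central angle between the endpoints is δ = arccos(p₁·p₂) ≈ 1.175 rad (67.3°).
Interpolate at f = 1/2 with slerp weights a = sin((1−f)δ)/sin δ ≈ 0.601, b = sin(fδ)/sin δ ≈ 0.601.
p = a·p₁ + b·p₂ ≈ (0.445, 0.341, 0.828); φ = arcsin(p_z) ≈ 55.89°, λ = atan2(p_y, p_x) ≈ 37.41°.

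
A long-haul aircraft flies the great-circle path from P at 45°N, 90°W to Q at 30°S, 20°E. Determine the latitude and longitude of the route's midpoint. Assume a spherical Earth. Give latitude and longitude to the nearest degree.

≈ 13°N, 27°W

Convert each endpoint to a unit vector on the sphere (x = cos φ cos λ, y = cos φ sin λ, z = sin φ).
The central angle between the endpoints is δ = arccos(p₁·p₂) ≈ 2.169 rad (124.3°).
Interpolate at f = 1/2 with slerp weights a = sin((1−f)δ)/sin δ ≈ 1.070, b = sin(fδ)/sin δ ≈ 1.070.
p = a·p₁ + b·p₂ ≈ (0.870, -0.440, 0.222); φ = arcsin(p_z) ≈ 12.80°, λ = atan2(p_y, p_x) ≈ -26.79°.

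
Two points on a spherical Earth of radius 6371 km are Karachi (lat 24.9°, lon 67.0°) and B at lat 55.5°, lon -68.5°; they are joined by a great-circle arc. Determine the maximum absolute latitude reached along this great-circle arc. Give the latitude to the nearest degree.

The great circle lies in the plane with unit normal n̂ = (p₁ × p₂)/|p₁ × p₂|.
Here n̂_z ≈ -0.360; the vertex latitude is φ_max = arccos|n̂_z| ≈ 68.9°.
Check via Clairaut: cos φ_max = |cos φ₁| · sin C = cos(24.9°)·sin(23.4°) ≈ 0.360, again giving ≈ 68.9°.

≈ 69°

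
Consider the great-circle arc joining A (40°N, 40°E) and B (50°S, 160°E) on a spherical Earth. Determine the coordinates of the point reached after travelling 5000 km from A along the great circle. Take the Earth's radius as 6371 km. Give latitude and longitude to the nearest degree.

≈ (9°N, 76°E)

Write both endpoints as unit vectors p₁, p₂ with components (cos φ cos λ, cos φ sin λ, sin φ).
The central angle between the endpoints is δ = arccos(p₁·p₂) ≈ 2.402 rad (137.6°). The total great-circle distance is δ·R ≈ 2.402 × 6371 ≈ 15302 km, so the target fraction is f = 5000/15302 ≈ 0.327.
Interpolate at f ≈ 0.327 with slerp weights a = sin((1−f)δ)/sin δ ≈ 1.482, b = sin(fδ)/sin δ ≈ 1.048.
p = a·p₁ + b·p₂ ≈ (0.236, 0.960, 0.149); φ = arcsin(p_z) ≈ 8.59°, λ = atan2(p_y, p_x) ≈ 76.17°.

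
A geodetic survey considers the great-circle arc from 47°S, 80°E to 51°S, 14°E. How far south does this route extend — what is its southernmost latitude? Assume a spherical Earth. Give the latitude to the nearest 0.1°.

The great circle lies in the plane with unit normal n̂ = (p₁ × p₂)/|p₁ × p₂|.
Here n̂_z ≈ -0.586; the vertex latitude is φ_max = arccos|n̂_z| ≈ 54.1°.

≈ 54.1°S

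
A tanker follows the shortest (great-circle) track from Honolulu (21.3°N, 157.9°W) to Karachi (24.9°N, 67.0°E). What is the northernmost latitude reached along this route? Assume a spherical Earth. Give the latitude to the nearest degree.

The great circle lies in the plane with unit normal n̂ = (p₁ × p₂)/|p₁ × p₂|.
Here n̂_z ≈ -0.666; the vertex latitude is φ_max = arccos|n̂_z| ≈ 48.2°.
Check via Clairaut: cos φ_max = |cos φ₁| · sin C = cos(21.3°)·sin(45.7°) ≈ 0.666, again giving ≈ 48.2°.

≈ 48°N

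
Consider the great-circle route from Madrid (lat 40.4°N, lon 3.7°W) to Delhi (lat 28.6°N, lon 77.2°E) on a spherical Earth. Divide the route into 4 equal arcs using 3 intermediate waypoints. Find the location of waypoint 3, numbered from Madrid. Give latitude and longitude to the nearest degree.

≈ lat 37°N, lon 60°E

Convert each endpoint to a unit vector on the sphere (x = cos φ cos λ, y = cos φ sin λ, z = sin φ).
The central angle between the endpoints is δ = arccos(p₁·p₂) ≈ 1.142 rad (65.4°).
Interpolate at f = 3/4 with slerp weights a = sin((1−f)δ)/sin δ ≈ 0.310, b = sin(fδ)/sin δ ≈ 0.831.
p = a·p₁ + b·p₂ ≈ (0.397, 0.696, 0.598); φ = arcsin(p_z) ≈ 36.75°, λ = atan2(p_y, p_x) ≈ 60.31°.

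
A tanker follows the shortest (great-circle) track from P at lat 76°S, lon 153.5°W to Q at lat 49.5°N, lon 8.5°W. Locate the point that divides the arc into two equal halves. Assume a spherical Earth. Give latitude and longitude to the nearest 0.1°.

≈ lat 24.0°S, lon 25.6°W

Convert each endpoint to a unit vector on the sphere (x = cos φ cos λ, y = cos φ sin λ, z = sin φ).
The central angle between the endpoints is δ = arccos(p₁·p₂) ≈ 2.619 rad (150.1°).
Interpolate at f = 1/2 with slerp weights a = sin((1−f)δ)/sin δ ≈ 1.935, b = sin(fδ)/sin δ ≈ 1.935.
p = a·p₁ + b·p₂ ≈ (0.824, -0.395, -0.406); φ = arcsin(p_z) ≈ -23.97°, λ = atan2(p_y, p_x) ≈ -25.59°.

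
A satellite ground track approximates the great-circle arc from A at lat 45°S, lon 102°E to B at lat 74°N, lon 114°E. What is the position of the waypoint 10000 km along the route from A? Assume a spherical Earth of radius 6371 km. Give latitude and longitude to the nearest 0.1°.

Convert each endpoint to a unit vector on the sphere (x = cos φ cos λ, y = cos φ sin λ, z = sin φ).
The central angle between the endpoints is δ = arccos(p₁·p₂) ≈ 2.082 rad (119.3°). The total great-circle distance is δ·R ≈ 2.082 × 6371 ≈ 13263 km, so the target fraction is f = 10000/13263 ≈ 0.754.
Interpolate at f ≈ 0.754 with slerp weights a = sin((1−f)δ)/sin δ ≈ 0.562, b = sin(fδ)/sin δ ≈ 1.146.
p = a·p₁ + b·p₂ ≈ (-0.211, 0.677, 0.705); φ = arcsin(p_z) ≈ 44.81°, λ = atan2(p_y, p_x) ≈ 107.31°.

≈ lat 44.8°N, lon 107.3°E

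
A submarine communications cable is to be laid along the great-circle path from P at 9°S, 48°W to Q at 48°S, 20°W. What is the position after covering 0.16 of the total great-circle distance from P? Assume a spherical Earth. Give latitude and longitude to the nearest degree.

Write both endpoints as unit vectors p₁, p₂ with components (cos φ cos λ, cos φ sin λ, sin φ).
The central angle between the endpoints is δ = arccos(p₁·p₂) ≈ 0.796 rad (45.6°).
Interpolate at f = 0.16 with slerp weights a = sin((1−f)δ)/sin δ ≈ 0.868, b = sin(fδ)/sin δ ≈ 0.178.
p = a·p₁ + b·p₂ ≈ (0.685, -0.677, -0.268); φ = arcsin(p_z) ≈ -15.53°, λ = atan2(p_y, p_x) ≈ -44.68°.

≈ 16°S, 45°W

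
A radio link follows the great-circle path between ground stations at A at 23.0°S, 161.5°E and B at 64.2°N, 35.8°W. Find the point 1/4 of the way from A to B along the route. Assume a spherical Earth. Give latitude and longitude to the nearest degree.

≈ 11°N, 168°E

Convert each endpoint to a unit vector on the sphere (x = cos φ cos λ, y = cos φ sin λ, z = sin φ).
The central angle between the endpoints is δ = arccos(p₁·p₂) ≈ 2.395 rad (137.2°).
Interpolate at f = 1/4 with slerp weights a = sin((1−f)δ)/sin δ ≈ 1.436, b = sin(fδ)/sin δ ≈ 0.830.
p = a·p₁ + b·p₂ ≈ (-0.960, 0.208, 0.187); φ = arcsin(p_z) ≈ 10.76°, λ = atan2(p_y, p_x) ≈ 167.78°.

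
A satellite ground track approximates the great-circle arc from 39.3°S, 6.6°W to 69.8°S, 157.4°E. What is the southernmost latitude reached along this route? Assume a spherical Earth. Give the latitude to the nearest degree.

≈ 86°S

The great circle lies in the plane with unit normal n̂ = (p₁ × p₂)/|p₁ × p₂|.
Here n̂_z ≈ +0.078; the vertex latitude is φ_max = arccos|n̂_z| ≈ 85.5°.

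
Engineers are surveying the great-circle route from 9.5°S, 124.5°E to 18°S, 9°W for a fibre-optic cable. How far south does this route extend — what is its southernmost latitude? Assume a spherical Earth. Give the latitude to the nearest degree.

≈ 32°S

The great circle lies in the plane with unit normal n̂ = (p₁ × p₂)/|p₁ × p₂|.
Here n̂_z ≈ -0.846; the vertex latitude is φ_max = arccos|n̂_z| ≈ 32.2°.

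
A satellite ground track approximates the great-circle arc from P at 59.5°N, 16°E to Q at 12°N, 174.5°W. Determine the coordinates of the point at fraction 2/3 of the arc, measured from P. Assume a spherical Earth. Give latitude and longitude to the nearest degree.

≈ 48°N, 179°W

Convert each endpoint to a unit vector on the sphere (x = cos φ cos λ, y = cos φ sin λ, z = sin φ).
The central angle between the endpoints is δ = arccos(p₁·p₂) ≈ 1.885 rad (108.0°).
Interpolate at f = 2/3 with slerp weights a = sin((1−f)δ)/sin δ ≈ 0.618, b = sin(fδ)/sin δ ≈ 1.000.
p = a·p₁ + b·p₂ ≈ (-0.672, -0.007, 0.740); φ = arcsin(p_z) ≈ 47.77°, λ = atan2(p_y, p_x) ≈ -179.38°.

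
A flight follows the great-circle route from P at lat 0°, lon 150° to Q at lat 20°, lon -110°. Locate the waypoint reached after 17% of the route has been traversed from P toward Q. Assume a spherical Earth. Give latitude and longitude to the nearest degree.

≈ lat 6°, lon 166°

Write both endpoints as unit vectors p₁, p₂ with components (cos φ cos λ, cos φ sin λ, sin φ).
The central angle between the endpoints is δ = arccos(p₁·p₂) ≈ 1.735 rad (99.4°).
Interpolate at f = 0.17 with slerp weights a = sin((1−f)δ)/sin δ ≈ 1.005, b = sin(fδ)/sin δ ≈ 0.295.
p = a·p₁ + b·p₂ ≈ (-0.965, 0.242, 0.101); φ = arcsin(p_z) ≈ 5.78°, λ = atan2(p_y, p_x) ≈ 165.90°.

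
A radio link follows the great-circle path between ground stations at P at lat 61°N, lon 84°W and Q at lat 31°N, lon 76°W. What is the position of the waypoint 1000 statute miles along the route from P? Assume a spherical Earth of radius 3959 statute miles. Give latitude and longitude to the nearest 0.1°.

Write both endpoints as unit vectors p₁, p₂ with components (cos φ cos λ, cos φ sin λ, sin φ).
The central angle between the endpoints is δ = arccos(p₁·p₂) ≈ 0.532 rad (30.5°). The total great-circle distance is δ·R ≈ 0.532 × 3959 ≈ 2105 mi, so the target fraction is f = 1000/2105 ≈ 0.475.
Interpolate at f ≈ 0.475 with slerp weights a = sin((1−f)δ)/sin δ ≈ 0.543, b = sin(fδ)/sin δ ≈ 0.493.
p = a·p₁ + b·p₂ ≈ (0.130, -0.672, 0.729); φ = arcsin(p_z) ≈ 46.81°, λ = atan2(p_y, p_x) ≈ -79.07°.

≈ lat 46.8°N, lon 79.1°W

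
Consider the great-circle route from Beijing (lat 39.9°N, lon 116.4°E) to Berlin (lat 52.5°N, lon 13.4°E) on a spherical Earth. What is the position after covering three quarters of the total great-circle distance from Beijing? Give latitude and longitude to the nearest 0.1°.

≈ lat 59.4°N, lon 40.6°E

Convert each endpoint to a unit vector on the sphere (x = cos φ cos λ, y = cos φ sin λ, z = sin φ).
The central angle between the endpoints is δ = arccos(p₁·p₂) ≈ 1.155 rad (66.2°).
Interpolate at f = 3/4 with slerp weights a = sin((1−f)δ)/sin δ ≈ 0.311, b = sin(fδ)/sin δ ≈ 0.833.
p = a·p₁ + b·p₂ ≈ (0.387, 0.331, 0.860); φ = arcsin(p_z) ≈ 59.37°, λ = atan2(p_y, p_x) ≈ 40.57°.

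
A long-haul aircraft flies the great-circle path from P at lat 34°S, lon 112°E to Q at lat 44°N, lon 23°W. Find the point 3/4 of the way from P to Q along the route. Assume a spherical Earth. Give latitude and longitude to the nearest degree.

The haversine formula gives a central angle δ ≈ 2.515 rad (144.1°) between the endpoints.
Interpolate at f = 3/4 with slerp weights a = sin((1−f)δ)/sin δ ≈ 1.003, b = sin(fδ)/sin δ ≈ 1.622.
p = a·p₁ + b·p₂ ≈ (0.762, 0.315, 0.565); φ = arcsin(p_z) ≈ 34.43°, λ = atan2(p_y, p_x) ≈ 22.48°.

≈ lat 34°N, lon 22°E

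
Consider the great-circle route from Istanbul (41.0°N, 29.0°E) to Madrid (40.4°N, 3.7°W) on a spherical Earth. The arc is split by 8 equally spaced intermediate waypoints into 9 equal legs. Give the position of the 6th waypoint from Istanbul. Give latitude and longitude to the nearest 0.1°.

≈ (41.6°N, 7.1°E)

The haversine formula gives a central angle δ ≈ 0.430 rad (24.7°) between the endpoints.
Interpolate at f = 6/9 with slerp weights a = sin((1−f)δ)/sin δ ≈ 0.343, b = sin(fδ)/sin δ ≈ 0.678.
p = a·p₁ + b·p₂ ≈ (0.742, 0.092, 0.664); φ = arcsin(p_z) ≈ 41.64°, λ = atan2(p_y, p_x) ≈ 7.07°.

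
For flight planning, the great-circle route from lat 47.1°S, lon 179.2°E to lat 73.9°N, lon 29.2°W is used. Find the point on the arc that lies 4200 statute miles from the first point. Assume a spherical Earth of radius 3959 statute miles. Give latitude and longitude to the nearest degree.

The haversine formula gives a central angle δ ≈ 2.626 rad (150.4°) between the endpoints. The total great-circle distance is δ·R ≈ 2.626 × 3959 ≈ 10395 mi, so the target fraction is f = 4200/10395 ≈ 0.404.
Interpolate at f ≈ 0.404 with slerp weights a = sin((1−f)δ)/sin δ ≈ 2.027, b = sin(fδ)/sin δ ≈ 1.769.
p = a·p₁ + b·p₂ ≈ (-0.952, -0.220, 0.215); φ = arcsin(p_z) ≈ 12.41°, λ = atan2(p_y, p_x) ≈ -166.98°.

≈ lat 12°N, lon 167°W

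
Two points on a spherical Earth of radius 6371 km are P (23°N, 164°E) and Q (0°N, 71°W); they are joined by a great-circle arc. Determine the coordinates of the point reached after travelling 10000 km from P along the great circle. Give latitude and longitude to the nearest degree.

From cos δ = sin φ₁ sin φ₂ + cos φ₁ cos φ₂ cos Δλ, the central angle is δ ≈ 2.127 rad (121.9°). The total great-circle distance is δ·R ≈ 2.127 × 6371 ≈ 13551 km, so the target fraction is f = 10000/13551 ≈ 0.738.
Interpolate at f ≈ 0.738 with slerp weights a = sin((1−f)δ)/sin δ ≈ 0.623, b = sin(fδ)/sin δ ≈ 1.177.
p = a·p₁ + b·p₂ ≈ (-0.168, -0.955, 0.243); φ = arcsin(p_z) ≈ 14.09°, λ = atan2(p_y, p_x) ≈ -99.96°.

≈ (14°N, 100°W)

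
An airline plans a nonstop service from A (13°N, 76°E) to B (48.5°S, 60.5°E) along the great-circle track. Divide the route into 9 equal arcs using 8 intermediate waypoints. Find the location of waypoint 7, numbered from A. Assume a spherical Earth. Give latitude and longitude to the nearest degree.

Write both endpoints as unit vectors p₁, p₂ with components (cos φ cos λ, cos φ sin λ, sin φ).
The central angle between the endpoints is δ = arccos(p₁·p₂) ≈ 1.100 rad (63.0°).
Interpolate at f = 7/9 with slerp weights a = sin((1−f)δ)/sin δ ≈ 0.272, b = sin(fδ)/sin δ ≈ 0.847.
p = a·p₁ + b·p₂ ≈ (0.340, 0.745, -0.573); φ = arcsin(p_z) ≈ -34.98°, λ = atan2(p_y, p_x) ≈ 65.45°.

≈ (35°S, 65°E)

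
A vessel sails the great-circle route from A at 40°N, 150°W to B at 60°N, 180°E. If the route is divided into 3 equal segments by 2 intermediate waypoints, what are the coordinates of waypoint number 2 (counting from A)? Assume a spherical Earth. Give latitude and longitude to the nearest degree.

From cos δ = sin φ₁ sin φ₂ + cos φ₁ cos φ₂ cos Δλ, the central angle is δ ≈ 0.477 rad (27.3°).
Interpolate at f = 2/3 with slerp weights a = sin((1−f)δ)/sin δ ≈ 0.345, b = sin(fδ)/sin δ ≈ 0.681.
p = a·p₁ + b·p₂ ≈ (-0.569, -0.132, 0.811); φ = arcsin(p_z) ≈ 54.24°, λ = atan2(p_y, p_x) ≈ -166.94°.

≈ 54°N, 167°W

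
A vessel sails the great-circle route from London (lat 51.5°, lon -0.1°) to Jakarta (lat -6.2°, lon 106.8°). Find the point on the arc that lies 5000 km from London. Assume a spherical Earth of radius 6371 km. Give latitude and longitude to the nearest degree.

From cos δ = sin φ₁ sin φ₂ + cos φ₁ cos φ₂ cos Δλ, the central angle is δ ≈ 1.838 rad (105.3°). The total great-circle distance is δ·R ≈ 1.838 × 6371 ≈ 11712 km, so the target fraction is f = 5000/11712 ≈ 0.427.
Interpolate at f ≈ 0.427 with slerp weights a = sin((1−f)δ)/sin δ ≈ 0.901, b = sin(fδ)/sin δ ≈ 0.733.
p = a·p₁ + b·p₂ ≈ (0.351, 0.696, 0.626); φ = arcsin(p_z) ≈ 38.77°, λ = atan2(p_y, p_x) ≈ 63.28°.

≈ lat 39°, lon 63°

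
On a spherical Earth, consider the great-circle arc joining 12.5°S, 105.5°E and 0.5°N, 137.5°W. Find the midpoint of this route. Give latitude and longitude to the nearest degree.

Write both endpoints as unit vectors p₁, p₂ with components (cos φ cos λ, cos φ sin λ, sin φ).
The central angle between the endpoints is δ = arccos(p₁·p₂) ≈ 2.032 rad (116.4°).
Interpolate at f = 1/2 with slerp weights a = sin((1−f)δ)/sin δ ≈ 0.949, b = sin(fδ)/sin δ ≈ 0.949.
p = a·p₁ + b·p₂ ≈ (-0.947, 0.252, -0.197); φ = arcsin(p_z) ≈ -11.37°, λ = atan2(p_y, p_x) ≈ 165.12°.

≈ 11°S, 165°E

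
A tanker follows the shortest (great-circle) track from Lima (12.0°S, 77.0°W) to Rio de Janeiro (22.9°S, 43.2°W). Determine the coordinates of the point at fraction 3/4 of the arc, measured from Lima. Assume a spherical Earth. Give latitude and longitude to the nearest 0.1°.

≈ (20.8°S, 52.0°W)

The haversine formula gives a central angle δ ≈ 0.592 rad (33.9°) between the endpoints.
Interpolate at f = 3/4 with slerp weights a = sin((1−f)δ)/sin δ ≈ 0.264, b = sin(fδ)/sin δ ≈ 0.770.
p = a·p₁ + b·p₂ ≈ (0.575, -0.737, -0.354); φ = arcsin(p_z) ≈ -20.76°, λ = atan2(p_y, p_x) ≈ -52.05°.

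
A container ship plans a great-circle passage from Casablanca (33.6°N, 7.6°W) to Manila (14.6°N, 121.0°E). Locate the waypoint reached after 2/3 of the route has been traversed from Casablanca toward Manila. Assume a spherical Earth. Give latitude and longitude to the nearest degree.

The haversine formula gives a central angle δ ≈ 1.943 rad (111.3°) between the endpoints.
Interpolate at f = 2/3 with slerp weights a = sin((1−f)δ)/sin δ ≈ 0.648, b = sin(fδ)/sin δ ≈ 1.033.
p = a·p₁ + b·p₂ ≈ (0.020, 0.785, 0.619); φ = arcsin(p_z) ≈ 38.22°, λ = atan2(p_y, p_x) ≈ 88.56°.

≈ 38°N, 89°E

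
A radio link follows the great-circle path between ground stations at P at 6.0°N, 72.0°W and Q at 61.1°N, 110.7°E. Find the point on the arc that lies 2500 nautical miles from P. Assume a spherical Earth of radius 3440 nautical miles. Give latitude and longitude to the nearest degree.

Convert each endpoint to a unit vector on the sphere (x = cos φ cos λ, y = cos φ sin λ, z = sin φ).
The central angle between the endpoints is δ = arccos(p₁·p₂) ≈ 1.970 rad (112.9°). The total great-circle distance is δ·R ≈ 1.970 × 3440 ≈ 6776 nmi, so the target fraction is f = 2500/6776 ≈ 0.369.
Interpolate at f ≈ 0.369 with slerp weights a = sin((1−f)δ)/sin δ ≈ 1.028, b = sin(fδ)/sin δ ≈ 0.721.
p = a·p₁ + b·p₂ ≈ (0.193, -0.646, 0.739); φ = arcsin(p_z) ≈ 47.62°, λ = atan2(p_y, p_x) ≈ -73.40°.

≈ 48°N, 73°W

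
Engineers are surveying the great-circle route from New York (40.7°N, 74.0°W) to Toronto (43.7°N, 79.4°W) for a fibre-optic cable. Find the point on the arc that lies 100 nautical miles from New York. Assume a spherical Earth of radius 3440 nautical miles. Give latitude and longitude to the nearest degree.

The haversine formula gives a central angle δ ≈ 0.087 rad (5.0°) between the endpoints. The total great-circle distance is δ·R ≈ 0.087 × 3440 ≈ 300 nmi, so the target fraction is f = 100/300 ≈ 0.333.
Interpolate at f ≈ 0.333 with slerp weights a = sin((1−f)δ)/sin δ ≈ 0.667, b = sin(fδ)/sin δ ≈ 0.334.
p = a·p₁ + b·p₂ ≈ (0.184, -0.723, 0.666); φ = arcsin(p_z) ≈ 41.73°, λ = atan2(p_y, p_x) ≈ -75.74°.

≈ (42°N, 76°W)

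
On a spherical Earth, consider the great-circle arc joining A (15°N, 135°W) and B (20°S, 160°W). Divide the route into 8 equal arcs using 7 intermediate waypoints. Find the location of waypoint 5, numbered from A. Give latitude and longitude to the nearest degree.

≈ (7°S, 150°W)

The haversine formula gives a central angle δ ≈ 0.746 rad (42.8°) between the endpoints.
Interpolate at f = 5/8 with slerp weights a = sin((1−f)δ)/sin δ ≈ 0.407, b = sin(fδ)/sin δ ≈ 0.662.
p = a·p₁ + b·p₂ ≈ (-0.863, -0.491, -0.121); φ = arcsin(p_z) ≈ -6.96°, λ = atan2(p_y, p_x) ≈ -150.37°.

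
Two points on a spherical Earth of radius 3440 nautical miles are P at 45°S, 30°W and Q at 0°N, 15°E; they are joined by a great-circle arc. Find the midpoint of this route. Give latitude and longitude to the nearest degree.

Write both endpoints as unit vectors p₁, p₂ with components (cos φ cos λ, cos φ sin λ, sin φ).
The central angle between the endpoints is δ = arccos(p₁·p₂) ≈ 1.047 rad (60.0°).
Interpolate at f = 1/2 with slerp weights a = sin((1−f)δ)/sin δ ≈ 0.577, b = sin(fδ)/sin δ ≈ 0.577.
p = a·p₁ + b·p₂ ≈ (0.911, -0.055, -0.408); φ = arcsin(p_z) ≈ -24.09°, λ = atan2(p_y, p_x) ≈ -3.43°.

≈ 24°S, 3°W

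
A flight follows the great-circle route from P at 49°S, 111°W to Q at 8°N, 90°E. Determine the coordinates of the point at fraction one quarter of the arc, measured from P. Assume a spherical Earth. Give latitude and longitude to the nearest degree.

≈ 70°S, 168°W

The haversine formula gives a central angle δ ≈ 2.363 rad (135.4°) between the endpoints.
Interpolate at f = 1/4 with slerp weights a = sin((1−f)δ)/sin δ ≈ 1.395, b = sin(fδ)/sin δ ≈ 0.793.
p = a·p₁ + b·p₂ ≈ (-0.328, -0.069, -0.942); φ = arcsin(p_z) ≈ -70.42°, λ = atan2(p_y, p_x) ≈ -168.07°.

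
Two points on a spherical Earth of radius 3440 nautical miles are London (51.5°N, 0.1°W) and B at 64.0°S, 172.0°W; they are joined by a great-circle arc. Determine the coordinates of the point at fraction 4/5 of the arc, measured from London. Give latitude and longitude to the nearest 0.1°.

≈ 76.7°S, 58.9°W

Write both endpoints as unit vectors p₁, p₂ with components (cos φ cos λ, cos φ sin λ, sin φ).
The central angle between the endpoints is δ = arccos(p₁·p₂) ≈ 2.911 rad (166.8°).
Interpolate at f = 4/5 with slerp weights a = sin((1−f)δ)/sin δ ≈ 2.408, b = sin(fδ)/sin δ ≈ 3.179.
p = a·p₁ + b·p₂ ≈ (0.119, -0.197, -0.973); φ = arcsin(p_z) ≈ -76.72°, λ = atan2(p_y, p_x) ≈ -58.88°.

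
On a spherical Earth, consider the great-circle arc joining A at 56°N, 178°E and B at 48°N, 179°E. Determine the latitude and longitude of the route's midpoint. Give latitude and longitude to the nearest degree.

≈ 52°N, 179°E

The haversine formula gives a central angle δ ≈ 0.140 rad (8.0°) between the endpoints.
Interpolate at f = 1/2 with slerp weights a = sin((1−f)δ)/sin δ ≈ 0.501, b = sin(fδ)/sin δ ≈ 0.501.
p = a·p₁ + b·p₂ ≈ (-0.615, 0.016, 0.788); φ = arcsin(p_z) ≈ 52.00°, λ = atan2(p_y, p_x) ≈ 178.54°.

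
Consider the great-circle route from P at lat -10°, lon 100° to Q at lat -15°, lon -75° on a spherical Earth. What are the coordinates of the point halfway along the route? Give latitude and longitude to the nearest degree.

≈ lat -79°, lon 25°

From cos δ = sin φ₁ sin φ₂ + cos φ₁ cos φ₂ cos Δλ, the central angle is δ ≈ 2.697 rad (154.5°).
Interpolate at f = 1/2 with slerp weights a = sin((1−f)δ)/sin δ ≈ 2.267, b = sin(fδ)/sin δ ≈ 2.267.
p = a·p₁ + b·p₂ ≈ (0.179, 0.083, -0.980); φ = arcsin(p_z) ≈ -78.61°, λ = atan2(p_y, p_x) ≈ 25.00°.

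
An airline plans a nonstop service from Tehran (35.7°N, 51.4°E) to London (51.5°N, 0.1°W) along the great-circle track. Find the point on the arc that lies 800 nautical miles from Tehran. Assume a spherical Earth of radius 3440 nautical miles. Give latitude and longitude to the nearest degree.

≈ 43°N, 37°E

Convert each endpoint to a unit vector on the sphere (x = cos φ cos λ, y = cos φ sin λ, z = sin φ).
The central angle between the endpoints is δ = arccos(p₁·p₂) ≈ 0.690 rad (39.5°). The total great-circle distance is δ·R ≈ 0.690 × 3440 ≈ 2373 nmi, so the target fraction is f = 800/2373 ≈ 0.337.
Interpolate at f ≈ 0.337 with slerp weights a = sin((1−f)δ)/sin δ ≈ 0.694, b = sin(fδ)/sin δ ≈ 0.362.
p = a·p₁ + b·p₂ ≈ (0.577, 0.440, 0.688); φ = arcsin(p_z) ≈ 43.49°, λ = atan2(p_y, p_x) ≈ 37.32°.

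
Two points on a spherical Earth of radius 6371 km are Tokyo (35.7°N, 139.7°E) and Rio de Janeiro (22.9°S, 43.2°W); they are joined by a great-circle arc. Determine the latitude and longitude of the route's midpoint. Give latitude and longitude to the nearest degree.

≈ 59°N, 64°W

Convert each endpoint to a unit vector on the sphere (x = cos φ cos λ, y = cos φ sin λ, z = sin φ).
The central angle between the endpoints is δ = arccos(p₁·p₂) ≈ 2.914 rad (167.0°).
Interpolate at f = 1/2 with slerp weights a = sin((1−f)δ)/sin δ ≈ 4.402, b = sin(fδ)/sin δ ≈ 4.402.
p = a·p₁ + b·p₂ ≈ (0.230, -0.464, 0.856); φ = arcsin(p_z) ≈ 58.84°, λ = atan2(p_y, p_x) ≈ -63.66°.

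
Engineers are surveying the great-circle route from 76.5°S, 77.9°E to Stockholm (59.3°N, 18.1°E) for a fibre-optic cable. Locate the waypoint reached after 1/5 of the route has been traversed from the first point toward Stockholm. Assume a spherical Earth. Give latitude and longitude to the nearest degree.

Write both endpoints as unit vectors p₁, p₂ with components (cos φ cos λ, cos φ sin λ, sin φ).
The central angle between the endpoints is δ = arccos(p₁·p₂) ≈ 2.459 rad (140.9°).
Interpolate at f = 1/5 with slerp weights a = sin((1−f)δ)/sin δ ≈ 1.463, b = sin(fδ)/sin δ ≈ 0.749.
p = a·p₁ + b·p₂ ≈ (0.435, 0.453, -0.778); φ = arcsin(p_z) ≈ -51.11°, λ = atan2(p_y, p_x) ≈ 46.14°.

≈ 51°S, 46°E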